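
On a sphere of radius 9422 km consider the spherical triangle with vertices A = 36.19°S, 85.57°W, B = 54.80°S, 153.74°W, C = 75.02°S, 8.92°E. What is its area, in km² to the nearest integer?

34422972 km²

Side lengths (central angles): a = 0.8670, b = 0.9836, c = 0.8560 rad; semiperimeter s = 1.3532.
By l'Huilier's theorem, tan(E/4) = √[tan(s/2) tan((s−a)/2) tan((s−b)/2) tan((s−c)/2)], giving spherical excess E = 0.3878 rad.
Area = E·R² = 0.3878 × (9422)² ≈ 34422972 km².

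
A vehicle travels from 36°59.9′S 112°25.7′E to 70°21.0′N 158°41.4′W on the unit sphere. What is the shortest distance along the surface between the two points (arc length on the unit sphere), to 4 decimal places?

2.1670

With latitudes φ₁ = -36.998°, φ₂ = 70.350° and longitude difference Δλ = 88.882°:
Haversine: a = sin²(Δφ/2) + cos φ₁ cos φ₂ sin²(Δλ/2) = 0.6491 + (0.7987)(0.3363)(0.4902) = 0.78075.
Central angle c = 2·arcsin(√a) = 2.16700 rad.
On the unit sphere the arc length equals the central angle: 2.1670.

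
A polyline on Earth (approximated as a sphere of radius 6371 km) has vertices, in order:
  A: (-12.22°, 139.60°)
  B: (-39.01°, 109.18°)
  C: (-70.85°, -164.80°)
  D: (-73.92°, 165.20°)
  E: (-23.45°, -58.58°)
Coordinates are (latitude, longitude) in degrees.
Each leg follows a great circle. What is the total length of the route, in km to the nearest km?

19817 km

Leg A→B: central angle 0.6630 rad, distance 4224.3 km.
Leg B→C: central angle 0.9118 rad, distance 5809.1 km.
Leg C→D: central angle 0.1652 rad, distance 1052.2 km.
Leg D→E: central angle 1.3705 rad, distance 8731.7 km.
Total: 4224.3 + 5809.1 + 1052.2 + 8731.7 ≈ 19817 km.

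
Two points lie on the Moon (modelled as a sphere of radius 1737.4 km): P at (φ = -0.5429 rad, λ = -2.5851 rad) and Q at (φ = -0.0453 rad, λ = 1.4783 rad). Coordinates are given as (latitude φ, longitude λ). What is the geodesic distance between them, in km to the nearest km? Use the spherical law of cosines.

In radians: φ₁ = -0.5429, φ₂ = -0.0453, Δλ = -127.184° = -2.2198 rad.
cos c = sin φ₁ sin φ₂ + cos φ₁ cos φ₂ cos Δλ = (-0.5166)(-0.0453) + (0.8562)(0.9990)(-0.6044) = -0.49355,
so c = arccos(-0.49355) = 2.08697 rad.
Distance = R·c = 1737.4 × 2.0870 ≈ 3626 km.

3626 km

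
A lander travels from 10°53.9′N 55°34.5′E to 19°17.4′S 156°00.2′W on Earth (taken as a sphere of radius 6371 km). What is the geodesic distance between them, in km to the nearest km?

Let φ₁ = 0.1902 rad, φ₂ = -0.3367 rad, and Δλ = 2.5904 rad.
Haversine: a = sin²(Δφ/2) + cos φ₁ cos φ₂ sin²(Δλ/2) = 0.0678 + (0.9820)(0.9439)(0.9260) = 0.92603.
Central angle c = 2·arcsin(√a) = 2.59069 rad.
Distance = R·c = 6371 × 2.5907 ≈ 16505 km.

16505 km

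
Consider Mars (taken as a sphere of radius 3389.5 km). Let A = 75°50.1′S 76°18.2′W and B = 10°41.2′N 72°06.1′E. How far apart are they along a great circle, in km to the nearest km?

6662 km

With latitudes φ₁ = -75.835°, φ₂ = 10.687° and longitude difference Δλ = 148.405°:
Haversine: a = sin²(Δφ/2) + cos φ₁ cos φ₂ sin²(Δλ/2) = 0.4697 + (0.2447)(0.9827)(0.9259) = 0.69231.
Central angle c = 2·arcsin(√a) = 1.96560 rad.
Distance = R·c = 3389.5 × 1.9656 ≈ 6662 km.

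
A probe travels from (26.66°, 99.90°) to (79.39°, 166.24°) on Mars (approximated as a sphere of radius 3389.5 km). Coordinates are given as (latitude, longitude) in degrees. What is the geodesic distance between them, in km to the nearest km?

3522 km

With latitudes φ₁ = 26.660°, φ₂ = 79.390° and longitude difference Δλ = 66.340°:
Haversine: a = sin²(Δφ/2) + cos φ₁ cos φ₂ sin²(Δλ/2) = 0.1972 + (0.8937)(0.1841)(0.2993) = 0.24647.
Central angle c = 2·arcsin(√a) = 1.03903 rad.
Distance = R·c = 3389.5 × 1.0390 ≈ 3522 km.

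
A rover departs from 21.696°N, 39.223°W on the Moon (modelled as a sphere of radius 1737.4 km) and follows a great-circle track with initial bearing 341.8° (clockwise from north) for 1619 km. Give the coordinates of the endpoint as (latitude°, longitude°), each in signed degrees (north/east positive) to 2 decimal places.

68.28°, -81.87°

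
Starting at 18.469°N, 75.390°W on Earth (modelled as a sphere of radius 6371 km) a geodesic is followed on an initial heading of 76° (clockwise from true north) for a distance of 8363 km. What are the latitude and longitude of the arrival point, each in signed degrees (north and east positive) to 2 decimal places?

17.62°, 4.46°

Angular distance δ = d/R = 8363/6371 = 1.31267 rad; initial bearing θ = 1.3265 rad.
sin φ₂ = sin φ₁ cos δ + cos φ₁ sin δ cos θ = (0.3168)(0.2553) + (0.9485)(0.9669)(0.2419) = 0.3027, so φ₂ = 17.62°.
Δλ = atan2(sin θ sin δ cos φ₁, cos δ − sin φ₁ sin φ₂) = atan2(0.8898, 0.1594) = 79.846°.
λ₂ = -75.390° + 79.846° = 4.46°.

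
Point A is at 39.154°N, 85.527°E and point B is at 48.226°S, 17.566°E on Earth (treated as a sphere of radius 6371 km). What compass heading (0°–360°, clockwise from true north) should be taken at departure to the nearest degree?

With φ₁ = 0.6834, φ₂ = -0.8417, Δλ = -1.1861 rad, the forward-azimuth formula gives
θ = atan2( sin Δλ cos φ₂ , cos φ₁ sin φ₂ − sin φ₁ cos φ₂ cos Δλ ) = atan2(-0.6175, -0.7362) = -140.01°.
Adding 360° brings this into [0°, 360°): 220°.

220°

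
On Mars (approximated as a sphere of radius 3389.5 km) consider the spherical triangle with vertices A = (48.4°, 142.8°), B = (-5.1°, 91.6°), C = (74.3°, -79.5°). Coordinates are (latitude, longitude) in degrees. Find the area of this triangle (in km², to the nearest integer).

Side lengths (central angles): a = 1.9304, b = 0.9434, c = 1.2155 rad; semiperimeter s = 2.0446.
By l'Huilier's theorem, tan(E/4) = √[tan(s/2) tan((s−a)/2) tan((s−b)/2) tan((s−c)/2)], giving spherical excess E = 0.6308 rad.
Area = E·R² = 0.6308 × (3389.5)² ≈ 7247646 km².

7247646 km²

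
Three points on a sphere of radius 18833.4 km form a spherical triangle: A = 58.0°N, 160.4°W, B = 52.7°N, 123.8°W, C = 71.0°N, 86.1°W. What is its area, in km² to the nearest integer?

29063579 km²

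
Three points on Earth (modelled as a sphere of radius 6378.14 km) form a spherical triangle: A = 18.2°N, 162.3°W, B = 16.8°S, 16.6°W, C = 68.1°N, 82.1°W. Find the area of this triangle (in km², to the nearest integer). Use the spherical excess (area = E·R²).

72023577 km²

Side lengths (central angles): a = 1.6912, b = 1.2131, c = 2.5709 rad; semiperimeter s = 2.7376.
By l'Huilier's theorem, tan(E/4) = √[tan(s/2) tan((s−a)/2) tan((s−b)/2) tan((s−c)/2)], giving spherical excess E = 1.7705 rad.
Area = E·R² = 1.7705 × (6378.14)² ≈ 72023577 km².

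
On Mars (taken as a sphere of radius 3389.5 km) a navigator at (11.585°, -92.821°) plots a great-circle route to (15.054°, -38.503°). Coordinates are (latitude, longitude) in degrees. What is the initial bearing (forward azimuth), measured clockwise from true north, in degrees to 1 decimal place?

With φ₁ = 0.2022, φ₂ = 0.2627, Δλ = 0.9480 rad, the forward-azimuth formula gives
θ = atan2( sin Δλ cos φ₂ , cos φ₁ sin φ₂ − sin φ₁ cos φ₂ cos Δλ ) = atan2(0.7844, 0.1413) = 79.79°.
So the initial bearing is 79.8°.

79.8°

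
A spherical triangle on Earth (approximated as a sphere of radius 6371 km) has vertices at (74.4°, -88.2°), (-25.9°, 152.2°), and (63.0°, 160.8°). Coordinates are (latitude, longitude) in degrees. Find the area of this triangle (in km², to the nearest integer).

11164570 km²

Side lengths (central angles): a = 1.5562, b = 0.6190, c = 2.1415 rad; semiperimeter s = 2.1584.
By l'Huilier's theorem, tan(E/4) = √[tan(s/2) tan((s−a)/2) tan((s−b)/2) tan((s−c)/2)], giving spherical excess E = 0.2751 rad.
Area = E·R² = 0.2751 × (6371)² ≈ 11164570 km².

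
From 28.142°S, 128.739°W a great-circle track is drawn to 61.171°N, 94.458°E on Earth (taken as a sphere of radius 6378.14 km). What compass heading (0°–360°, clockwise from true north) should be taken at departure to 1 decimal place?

With φ₁ = -0.4912, φ₂ = 1.0676, Δλ = -2.3877 rad, the forward-azimuth formula gives
θ = atan2( sin Δλ cos φ₂ , cos φ₁ sin φ₂ − sin φ₁ cos φ₂ cos Δλ ) = atan2(-0.3301, 0.6067) = -28.55°.
Adding 360° brings this into [0°, 360°): 331.5°.

331.5°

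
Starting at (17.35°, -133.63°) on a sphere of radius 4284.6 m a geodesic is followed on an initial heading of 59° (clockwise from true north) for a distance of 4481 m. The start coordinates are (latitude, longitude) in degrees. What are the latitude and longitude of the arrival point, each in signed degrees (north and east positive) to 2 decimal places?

Angular distance δ = d/R = 4481/4284.6 = 1.04584 rad; initial bearing θ = 1.0297 rad.
sin φ₂ = sin φ₁ cos δ + cos φ₁ sin δ cos θ = (0.2982)(0.5012) + (0.9545)(0.8653)(0.5150) = 0.5749, so φ₂ = 35.09°.
Δλ = atan2(sin θ sin δ cos φ₁, cos δ − sin φ₁ sin φ₂) = atan2(0.7080, 0.3297) = 65.026°.
λ₂ = -133.630° + 65.026° = -68.60°.

35.09°, -68.60°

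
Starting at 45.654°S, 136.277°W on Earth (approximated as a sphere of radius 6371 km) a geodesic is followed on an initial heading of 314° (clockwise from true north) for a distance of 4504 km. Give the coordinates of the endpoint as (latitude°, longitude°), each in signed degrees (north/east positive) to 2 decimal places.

Angular distance δ = d/R = 4504/6371 = 0.70695 rad; initial bearing θ = 5.4803 rad.
sin φ₂ = sin φ₁ cos δ + cos φ₁ sin δ cos θ = (-0.7151)(0.7603) + (0.6990)(0.6495)(0.6947) = -0.2284, so φ₂ = -13.20°.
Δλ = atan2(sin θ sin δ cos φ₁, cos δ − sin φ₁ sin φ₂) = atan2(-0.3266, 0.5970) = -28.679°.
λ₂ = -136.277° − 28.679° = -164.96°.

-13.20°, -164.96°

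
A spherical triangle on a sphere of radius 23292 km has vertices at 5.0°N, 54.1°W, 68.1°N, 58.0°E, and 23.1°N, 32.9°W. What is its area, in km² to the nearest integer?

100017336 km²

Side lengths (central angles): a = 1.2040, b = 0.4767, c = 1.6298 rad; semiperimeter s = 1.6552.
By l'Huilier's theorem, tan(E/4) = √[tan(s/2) tan((s−a)/2) tan((s−b)/2) tan((s−c)/2)], giving spherical excess E = 0.1844 rad.
Area = E·R² = 0.1844 × (23292)² ≈ 100017336 km².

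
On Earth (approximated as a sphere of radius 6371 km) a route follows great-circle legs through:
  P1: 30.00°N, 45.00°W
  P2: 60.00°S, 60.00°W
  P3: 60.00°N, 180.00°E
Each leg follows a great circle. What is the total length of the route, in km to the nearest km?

26897 km

Leg P1→P2: central angle 1.5856 rad, distance 10101.5 km.
Leg P2→P3: central angle 2.6362 rad, distance 16795.4 km.
Total: 10101.5 + 16795.4 ≈ 26897 km.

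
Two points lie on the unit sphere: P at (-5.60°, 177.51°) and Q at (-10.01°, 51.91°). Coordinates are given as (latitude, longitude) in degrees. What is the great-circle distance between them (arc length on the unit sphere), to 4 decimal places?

With latitudes φ₁ = -5.600°, φ₂ = -10.010° and longitude difference Δλ = -125.600°:
cos c = sin φ₁ sin φ₂ + cos φ₁ cos φ₂ cos Δλ = (-0.0976)(-0.1738) + (0.9952)(0.9848)(-0.5821) = -0.55356,
so c = arccos(-0.55356) = 2.15743 rad.
On the unit sphere the arc length equals the central angle: 2.1574.

2.1574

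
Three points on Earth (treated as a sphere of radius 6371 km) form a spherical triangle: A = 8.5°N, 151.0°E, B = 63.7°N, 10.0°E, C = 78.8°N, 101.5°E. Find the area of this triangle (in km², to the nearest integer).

Side lengths (central angles): a = 0.5009, b = 1.2977, c = 1.7804 rad; semiperimeter s = 1.7895.
By l'Huilier's theorem, tan(E/4) = √[tan(s/2) tan((s−a)/2) tan((s−b)/2) tan((s−c)/2)], giving spherical excess E = 0.1307 rad.
Area = E·R² = 0.1307 × (6371)² ≈ 5303517 km².

5303517 km²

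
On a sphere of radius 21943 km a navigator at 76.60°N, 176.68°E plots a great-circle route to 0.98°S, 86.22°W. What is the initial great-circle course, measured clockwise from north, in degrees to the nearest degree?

83°

With φ₁ = 1.3369, φ₂ = -0.0171, Δλ = 1.6947 rad, the forward-azimuth formula gives
θ = atan2( sin Δλ cos φ₂ , cos φ₁ sin φ₂ − sin φ₁ cos φ₂ cos Δλ ) = atan2(0.9922, 0.1163) = 83.32°.
So the initial bearing is 83°.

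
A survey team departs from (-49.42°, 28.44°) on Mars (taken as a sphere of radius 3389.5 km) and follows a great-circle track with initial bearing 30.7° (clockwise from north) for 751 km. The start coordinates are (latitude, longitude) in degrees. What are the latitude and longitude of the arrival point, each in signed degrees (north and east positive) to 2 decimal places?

Angular distance δ = d/R = 751/3389.5 = 0.22157 rad; initial bearing θ = 0.5358 rad.
sin φ₂ = sin φ₁ cos δ + cos φ₁ sin δ cos θ = (-0.7595)(0.9756) + (0.6505)(0.2198)(0.8599) = -0.6180, so φ₂ = -38.17°.
Δλ = atan2(sin θ sin δ cos φ₁, cos δ − sin φ₁ sin φ₂) = atan2(0.0730, 0.5062) = 8.205°.
λ₂ = 28.440° + 8.205° = 36.64°.

-38.17°, 36.64°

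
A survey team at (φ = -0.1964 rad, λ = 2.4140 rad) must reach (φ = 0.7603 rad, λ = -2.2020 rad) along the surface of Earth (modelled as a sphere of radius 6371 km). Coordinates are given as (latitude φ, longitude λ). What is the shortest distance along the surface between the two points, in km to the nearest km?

11309 km

Let φ₁ = -0.1964 rad, φ₂ = 0.7603 rad, and Δλ = 1.6672 rad.
cos c = sin φ₁ sin φ₂ + cos φ₁ cos φ₂ cos Δλ = (-0.1951)(0.6891) + (0.9808)(0.7246)(-0.0962) = -0.20288,
so c = arccos(-0.20288) = 1.77509 rad.
Distance = R·c = 6371 × 1.7751 ≈ 11309 km.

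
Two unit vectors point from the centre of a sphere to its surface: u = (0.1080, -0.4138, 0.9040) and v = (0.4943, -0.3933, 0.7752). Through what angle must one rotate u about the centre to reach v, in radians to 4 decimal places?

u·v = 0.9169; |u| = 1.0001, |v| = 1.0000.
cos θ = (u·v)/(|u||v|) = 0.9169, so θ = 0.4106 rad.

0.4106 rad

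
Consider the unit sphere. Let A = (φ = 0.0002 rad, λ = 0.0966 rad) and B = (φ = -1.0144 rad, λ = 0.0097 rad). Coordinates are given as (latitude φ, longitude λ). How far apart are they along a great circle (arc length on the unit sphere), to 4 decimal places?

1.0169

With latitudes φ₁ = 0.011°, φ₂ = -58.121° and longitude difference Δλ = -4.979°:
Haversine: a = sin²(Δφ/2) + cos φ₁ cos φ₂ sin²(Δλ/2) = 0.2360 + (1.0000)(0.5281)(0.0019) = 0.23702.
Central angle c = 2·arcsin(√a) = 1.01694 rad.
On the unit sphere the arc length equals the central angle: 1.0169.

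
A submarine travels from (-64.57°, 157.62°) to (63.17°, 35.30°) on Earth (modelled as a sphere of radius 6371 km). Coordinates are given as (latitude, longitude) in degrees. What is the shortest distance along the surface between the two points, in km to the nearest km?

17284 km

In radians: φ₁ = -1.1270, φ₂ = 1.1025, Δλ = -122.320° = -2.1349 rad.
cos c = sin φ₁ sin φ₂ + cos φ₁ cos φ₂ cos Δλ = (-0.9031)(0.8923) + (0.4294)(0.4513)(-0.5346) = -0.90951,
so c = arccos(-0.90951) = 2.71290 rad.
Distance = R·c = 6371 × 2.7129 ≈ 17284 km.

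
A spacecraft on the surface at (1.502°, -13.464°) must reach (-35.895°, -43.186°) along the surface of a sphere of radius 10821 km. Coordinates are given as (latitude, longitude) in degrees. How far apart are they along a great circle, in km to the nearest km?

Let φ₁ = 0.0262 rad, φ₂ = -0.6265 rad, and Δλ = -0.5187 rad.
cos c = sin φ₁ sin φ₂ + cos φ₁ cos φ₂ cos Δλ = (0.0262)(-0.5863) + (0.9997)(0.8101)(0.8684) = 0.68791,
so c = arccos(0.68791) = 0.81219 rad.
Distance = R·c = 10821 × 0.8122 ≈ 8789 km.

8789 km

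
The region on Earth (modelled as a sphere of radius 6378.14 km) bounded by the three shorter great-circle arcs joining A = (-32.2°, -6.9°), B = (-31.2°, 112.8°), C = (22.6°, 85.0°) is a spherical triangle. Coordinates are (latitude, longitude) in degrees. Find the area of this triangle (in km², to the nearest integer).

Side lengths (central angles): a = 1.0478, b = 1.8036, c = 1.6535 rad; semiperimeter s = 2.2524.
By l'Huilier's theorem, tan(E/4) = √[tan(s/2) tan((s−a)/2) tan((s−b)/2) tan((s−c)/2)], giving spherical excess E = 1.2350 rad.
Area = E·R² = 1.2350 × (6378.14)² ≈ 50238900 km².

50238900 km²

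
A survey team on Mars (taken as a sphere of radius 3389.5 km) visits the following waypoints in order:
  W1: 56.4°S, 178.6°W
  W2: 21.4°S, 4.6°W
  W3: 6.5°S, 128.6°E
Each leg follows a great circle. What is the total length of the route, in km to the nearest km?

13508 km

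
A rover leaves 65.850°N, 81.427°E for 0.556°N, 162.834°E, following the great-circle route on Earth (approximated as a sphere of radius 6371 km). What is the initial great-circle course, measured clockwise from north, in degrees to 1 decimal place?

Δλ = 81.407° = 1.4208 rad.
y = sin Δλ · cos φ₂ = (0.9888)(1.0000) = 0.9887
x = cos φ₁ sin φ₂ − sin φ₁ cos φ₂ cos Δλ = (0.4091)(0.0097) − (0.9125)(1.0000)(0.1494) = -0.1324
θ = atan2(y, x) = 97.62°, so the bearing is 97.6°.

97.6°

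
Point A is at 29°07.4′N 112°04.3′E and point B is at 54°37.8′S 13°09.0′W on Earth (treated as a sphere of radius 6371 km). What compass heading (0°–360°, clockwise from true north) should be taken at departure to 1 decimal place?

220.7°

Δλ = -125.222° = -2.1855 rad.
y = sin Δλ · cos φ₂ = (-0.8169)(0.5789) = -0.4729
x = cos φ₁ sin φ₂ − sin φ₁ cos φ₂ cos Δλ = (0.8736)(-0.8154) − (0.4867)(0.5789)(-0.5767) = -0.5499
θ = atan2(y, x) = -139.30°; adding 360° gives 220.7°.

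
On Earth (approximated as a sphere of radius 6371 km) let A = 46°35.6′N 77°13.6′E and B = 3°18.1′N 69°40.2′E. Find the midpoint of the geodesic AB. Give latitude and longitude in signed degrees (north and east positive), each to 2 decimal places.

24.99°, 72.75°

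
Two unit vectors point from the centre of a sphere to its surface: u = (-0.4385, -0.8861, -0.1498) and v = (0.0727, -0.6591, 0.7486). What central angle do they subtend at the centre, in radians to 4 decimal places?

1.1152 rad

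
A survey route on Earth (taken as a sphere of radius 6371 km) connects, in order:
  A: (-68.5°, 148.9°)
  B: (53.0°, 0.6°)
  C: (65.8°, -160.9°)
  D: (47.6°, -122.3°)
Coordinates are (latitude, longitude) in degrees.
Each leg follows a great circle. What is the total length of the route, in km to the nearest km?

Leg A→B: central angle 2.7672 rad, distance 17629.7 km.
Leg B→C: central angle 1.0535 rad, distance 6712.1 km.
Leg C→D: central angle 0.4744 rad, distance 3022.2 km.
Total: 17629.7 + 6712.1 + 3022.2 ≈ 27364 km.

27364 km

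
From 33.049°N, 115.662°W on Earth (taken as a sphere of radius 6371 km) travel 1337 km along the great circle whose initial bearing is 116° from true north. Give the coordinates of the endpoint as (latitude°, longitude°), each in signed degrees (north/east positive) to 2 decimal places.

Angular distance δ = d/R = 1337/6371 = 0.20986 rad; initial bearing θ = 2.0246 rad.
sin φ₂ = sin φ₁ cos δ + cos φ₁ sin δ cos θ = (0.5454)(0.9781) + (0.8382)(0.2083)(-0.4384) = 0.4568, so φ₂ = 27.18°.
Δλ = atan2(sin θ sin δ cos φ₁, cos δ − sin φ₁ sin φ₂) = atan2(0.1569, 0.7289) = 12.151°.
λ₂ = -115.662° + 12.151° = -103.51°.

27.18°, -103.51°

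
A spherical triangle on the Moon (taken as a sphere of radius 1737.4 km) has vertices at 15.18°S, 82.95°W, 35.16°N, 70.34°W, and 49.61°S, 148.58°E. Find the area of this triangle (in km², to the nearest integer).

2354331 km²

Side lengths (central angles): a = 2.5882, b = 1.7616, c = 0.9031 rad; semiperimeter s = 2.6264.
By l'Huilier's theorem, tan(E/4) = √[tan(s/2) tan((s−a)/2) tan((s−b)/2) tan((s−c)/2)], giving spherical excess E = 0.7800 rad.
Area = E·R² = 0.7800 × (1737.4)² ≈ 2354331 km².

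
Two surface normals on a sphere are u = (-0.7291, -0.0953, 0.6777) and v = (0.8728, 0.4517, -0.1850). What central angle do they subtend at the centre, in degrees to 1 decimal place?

143.6°

u·v = -0.8048; |u| = 1.0000, |v| = 1.0000.
cos θ = (u·v)/(|u||v|) = -0.8048, so θ = 143.6°.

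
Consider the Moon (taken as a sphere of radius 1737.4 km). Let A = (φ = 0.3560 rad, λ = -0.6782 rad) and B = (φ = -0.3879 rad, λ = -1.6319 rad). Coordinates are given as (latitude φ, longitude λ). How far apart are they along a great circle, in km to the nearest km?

2070 km

With latitudes φ₁ = 20.397°, φ₂ = -22.225° and longitude difference Δλ = -54.643°:
cos c = sin φ₁ sin φ₂ + cos φ₁ cos φ₂ cos Δλ = (0.3485)(-0.3782) + (0.9373)(0.9257)(0.5787) = 0.37026,
so c = arccos(0.37026) = 1.19151 rad.
Distance = R·c = 1737.4 × 1.1915 ≈ 2070 km.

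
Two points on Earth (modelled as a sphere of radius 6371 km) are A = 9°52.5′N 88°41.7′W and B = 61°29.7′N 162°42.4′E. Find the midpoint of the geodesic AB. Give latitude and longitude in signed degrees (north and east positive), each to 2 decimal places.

Central angle δ = 1.5700 rad. Interpolating on the sphere with fraction f = 0.5:
P = [sin((1−f)δ)·A + sin(fδ)·B] / sin δ = 0.7068·A + 0.7068·B in Cartesian coordinates,
giving P = (-0.3062, -0.5959, 0.7424), i.e. latitude 47.93°, longitude -117.20°.

47.93°, -117.20°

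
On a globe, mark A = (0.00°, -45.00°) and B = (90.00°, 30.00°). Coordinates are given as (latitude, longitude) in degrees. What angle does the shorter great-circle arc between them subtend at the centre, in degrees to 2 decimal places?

90.00°

With latitudes φ₁ = 0.000°, φ₂ = 90.000° and longitude difference Δλ = 75.000°:
Haversine: a = sin²(Δφ/2) + cos φ₁ cos φ₂ sin²(Δλ/2) = 0.5000 + (1.0000)(0.0000)(0.3706) = 0.50000.
Central angle c = 2·arcsin(√a) = 1.57080 rad.
So the angular separation is 90.00°.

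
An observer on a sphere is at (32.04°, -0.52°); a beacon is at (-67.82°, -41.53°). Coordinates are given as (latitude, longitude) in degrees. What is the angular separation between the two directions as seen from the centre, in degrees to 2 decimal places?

104.46°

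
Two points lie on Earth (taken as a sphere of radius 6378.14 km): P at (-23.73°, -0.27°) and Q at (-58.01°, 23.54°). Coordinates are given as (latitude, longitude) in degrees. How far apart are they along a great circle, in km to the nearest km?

In radians: φ₁ = -0.4142, φ₂ = -1.0125, Δλ = 23.810° = 0.4156 rad.
Haversine: a = sin²(Δφ/2) + cos φ₁ cos φ₂ sin²(Δλ/2) = 0.0869 + (0.9155)(0.5298)(0.0426) = 0.10749.
Central angle c = 2·arcsin(√a) = 0.66807 rad.
Distance = R·c = 6378.14 × 0.6681 ≈ 4261 km.

4261 km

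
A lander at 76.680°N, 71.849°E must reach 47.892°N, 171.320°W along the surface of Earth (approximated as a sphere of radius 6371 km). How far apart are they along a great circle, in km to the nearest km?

Let φ₁ = 1.3383 rad, φ₂ = 0.8359 rad, and Δλ = 2.0391 rad.
cos c = sin φ₁ sin φ₂ + cos φ₁ cos φ₂ cos Δλ = (0.9731)(0.7419) + (0.2304)(0.6705)(-0.4514) = 0.65220,
so c = arccos(0.65220) = 0.86032 rad.
Distance = R·c = 6371 × 0.8603 ≈ 5481 km.

5481 km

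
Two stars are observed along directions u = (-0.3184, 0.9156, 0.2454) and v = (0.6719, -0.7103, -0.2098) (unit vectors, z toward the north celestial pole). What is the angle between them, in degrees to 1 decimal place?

156.3°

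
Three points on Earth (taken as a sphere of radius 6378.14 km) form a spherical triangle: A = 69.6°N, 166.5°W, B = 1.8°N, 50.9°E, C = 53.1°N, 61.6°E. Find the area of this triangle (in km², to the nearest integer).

2463798 km²

Side lengths (central angles): a = 0.9087, b = 0.9150, c = 1.8207 rad; semiperimeter s = 1.8222.
By l'Huilier's theorem, tan(E/4) = √[tan(s/2) tan((s−a)/2) tan((s−b)/2) tan((s−c)/2)], giving spherical excess E = 0.0606 rad.
Area = E·R² = 0.0606 × (6378.14)² ≈ 2463798 km².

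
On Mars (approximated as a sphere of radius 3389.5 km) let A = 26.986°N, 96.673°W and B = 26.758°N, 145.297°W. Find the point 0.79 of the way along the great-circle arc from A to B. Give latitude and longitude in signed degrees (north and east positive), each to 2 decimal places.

28.26°, -135.23°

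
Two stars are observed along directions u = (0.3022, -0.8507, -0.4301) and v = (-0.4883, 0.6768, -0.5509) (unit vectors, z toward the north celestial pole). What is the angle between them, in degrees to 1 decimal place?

119.1°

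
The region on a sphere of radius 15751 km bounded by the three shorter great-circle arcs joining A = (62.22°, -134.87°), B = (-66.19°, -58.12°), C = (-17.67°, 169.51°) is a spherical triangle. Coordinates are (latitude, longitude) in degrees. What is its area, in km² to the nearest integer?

Side lengths (central angles): a = 1.5523, b = 1.5886, c = 2.4439 rad; semiperimeter s = 2.7924.
By l'Huilier's theorem, tan(E/4) = √[tan(s/2) tan((s−a)/2) tan((s−b)/2) tan((s−c)/2)], giving spherical excess E = 2.4419 rad.
Area = E·R² = 2.4419 × (15751)² ≈ 605812574 km².

605812574 km²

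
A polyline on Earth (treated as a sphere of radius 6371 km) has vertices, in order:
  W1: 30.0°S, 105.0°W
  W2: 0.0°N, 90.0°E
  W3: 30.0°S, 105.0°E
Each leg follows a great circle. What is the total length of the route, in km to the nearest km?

Leg W1→W2: central angle 2.5617 rad, distance 16320.5 km.
Leg W2→W3: central angle 0.5799 rad, distance 3694.6 km.
Total: 16320.5 + 3694.6 ≈ 20015 km.

20015 km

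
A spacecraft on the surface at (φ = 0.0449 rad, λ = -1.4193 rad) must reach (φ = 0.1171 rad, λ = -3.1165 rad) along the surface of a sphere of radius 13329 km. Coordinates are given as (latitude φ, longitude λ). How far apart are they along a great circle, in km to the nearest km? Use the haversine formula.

22538 km

Let φ₁ = 0.0449 rad, φ₂ = 0.1171 rad, and Δλ = -1.6972 rad.
Haversine: a = sin²(Δφ/2) + cos φ₁ cos φ₂ sin²(Δλ/2) = 0.0013 + (0.9990)(0.9932)(0.5630) = 0.55992.
Central angle c = 2·arcsin(√a) = 1.69092 rad.
Distance = R·c = 13329 × 1.6909 ≈ 22538 km.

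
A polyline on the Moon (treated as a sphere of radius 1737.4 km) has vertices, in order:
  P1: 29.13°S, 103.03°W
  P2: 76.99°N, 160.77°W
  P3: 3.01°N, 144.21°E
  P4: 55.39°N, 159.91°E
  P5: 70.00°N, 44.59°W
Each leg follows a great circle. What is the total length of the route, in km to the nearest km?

9054 km

Leg P1→P2: central angle 1.9491 rad, distance 3386.3 km.
Leg P2→P3: central angle 1.3898 rad, distance 2414.6 km.
Leg P3→P4: central angle 0.9407 rad, distance 1634.3 km.
Leg P4→P5: central angle 0.9315 rad, distance 1618.4 km.
Total: 3386.3 + 2414.6 + 1634.3 + 1618.4 ≈ 9054 km.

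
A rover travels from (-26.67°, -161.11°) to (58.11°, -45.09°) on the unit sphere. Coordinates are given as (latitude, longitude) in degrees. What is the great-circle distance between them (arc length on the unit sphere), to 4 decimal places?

2.1996

With latitudes φ₁ = -26.670°, φ₂ = 58.110° and longitude difference Δλ = 116.020°:
Haversine: a = sin²(Δφ/2) + cos φ₁ cos φ₂ sin²(Δλ/2) = 0.4545 + (0.8936)(0.5283)(0.7193) = 0.79410.
Central angle c = 2·arcsin(√a) = 2.19963 rad.
On the unit sphere the arc length equals the central angle: 2.1996.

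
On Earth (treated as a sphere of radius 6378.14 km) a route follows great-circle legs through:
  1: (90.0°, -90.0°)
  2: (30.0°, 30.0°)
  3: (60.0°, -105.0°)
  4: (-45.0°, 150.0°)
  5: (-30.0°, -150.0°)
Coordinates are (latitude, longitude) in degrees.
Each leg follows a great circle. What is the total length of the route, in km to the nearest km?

36309 km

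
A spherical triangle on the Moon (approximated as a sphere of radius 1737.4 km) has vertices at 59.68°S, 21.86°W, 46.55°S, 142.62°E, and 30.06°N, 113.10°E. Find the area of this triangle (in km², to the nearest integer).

Side lengths (central angles): a = 1.4159, b = 2.4056, c = 1.2743 rad; semiperimeter s = 2.5479.
By l'Huilier's theorem, tan(E/4) = √[tan(s/2) tan((s−a)/2) tan((s−b)/2) tan((s−c)/2)], giving spherical excess E = 1.2782 rad.
Area = E·R² = 1.2782 × (1737.4)² ≈ 3858262 km².

3858262 km²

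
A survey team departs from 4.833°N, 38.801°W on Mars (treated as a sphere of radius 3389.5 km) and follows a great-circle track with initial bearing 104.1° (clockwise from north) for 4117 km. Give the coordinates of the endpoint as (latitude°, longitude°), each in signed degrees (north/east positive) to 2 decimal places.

Angular distance δ = d/R = 4117/3389.5 = 1.21463 rad; initial bearing θ = 1.8169 rad.
sin φ₂ = sin φ₁ cos δ + cos φ₁ sin δ cos θ = (0.0843)(0.3487) + (0.9964)(0.9372)(-0.2436) = -0.1981, so φ₂ = -11.43°.
Δλ = atan2(sin θ sin δ cos φ₁, cos δ − sin φ₁ sin φ₂) = atan2(0.9058, 0.3654) = 68.032°.
λ₂ = -38.801° + 68.032° = 29.23°.

-11.43°, 29.23°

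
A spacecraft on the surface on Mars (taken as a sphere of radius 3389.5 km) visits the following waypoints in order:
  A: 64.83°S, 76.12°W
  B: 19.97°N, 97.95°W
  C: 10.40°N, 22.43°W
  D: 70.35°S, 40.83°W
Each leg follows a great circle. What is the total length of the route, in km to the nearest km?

Leg A→B: central angle 1.5088 rad, distance 5114.0 km.
Leg B→C: central angle 1.2736 rad, distance 4317.0 km.
Leg C→D: central angle 1.4265 rad, distance 4835.0 km.
Total: 5114.0 + 4317.0 + 4835.0 ≈ 14266 km.

14266 km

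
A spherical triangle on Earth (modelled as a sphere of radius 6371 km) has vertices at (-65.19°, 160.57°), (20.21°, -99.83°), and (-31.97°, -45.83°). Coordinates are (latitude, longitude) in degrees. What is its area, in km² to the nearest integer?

Side lengths (central angles): a = 1.2818, b = 1.4083, c = 1.9598 rad; semiperimeter s = 2.3249.
By l'Huilier's theorem, tan(E/4) = √[tan(s/2) tan((s−a)/2) tan((s−b)/2) tan((s−c)/2)], giving spherical excess E = 1.3390 rad.
Area = E·R² = 1.3390 × (6371)² ≈ 54348257 km².

54348257 km²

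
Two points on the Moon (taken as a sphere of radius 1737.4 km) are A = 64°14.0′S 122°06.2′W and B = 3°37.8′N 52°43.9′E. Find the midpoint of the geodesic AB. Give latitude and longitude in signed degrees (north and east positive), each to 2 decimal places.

-55.92°, 48.77°

Central angle δ = 2.0818 rad. Interpolating on the sphere with fraction f = 0.5:
P = [sin((1−f)δ)·A + sin(fδ)·B] / sin δ = 0.9893·A + 0.9893·B in Cartesian coordinates,
giving P = (0.3693, 0.4214, -0.8283), i.e. latitude -55.92°, longitude 48.77°.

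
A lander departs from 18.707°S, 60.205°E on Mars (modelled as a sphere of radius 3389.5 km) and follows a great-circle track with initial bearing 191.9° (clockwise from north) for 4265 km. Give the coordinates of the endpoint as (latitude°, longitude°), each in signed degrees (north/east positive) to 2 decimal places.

-78.68°, -31.97°

Angular distance δ = d/R = 4265/3389.5 = 1.25830 rad; initial bearing θ = 3.3493 rad.
sin φ₂ = sin φ₁ cos δ + cos φ₁ sin δ cos θ = (-0.3207)(0.3074) + (0.9472)(0.9516)(-0.9785) = -0.9805, so φ₂ = -78.68°.
Δλ = atan2(sin θ sin δ cos φ₁, cos δ − sin φ₁ sin φ₂) = atan2(-0.1859, -0.0070) = -92.172°.
λ₂ = 60.205° − 92.172° = -31.97°.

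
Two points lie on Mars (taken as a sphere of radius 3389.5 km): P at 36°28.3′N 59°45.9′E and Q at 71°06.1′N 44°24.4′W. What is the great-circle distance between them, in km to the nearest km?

In radians: φ₁ = 0.6366, φ₂ = 1.2410, Δλ = -104.172° = -1.8181 rad.
Haversine: a = sin²(Δφ/2) + cos φ₁ cos φ₂ sin²(Δλ/2) = 0.0886 + (0.8042)(0.3239)(0.6224) = 0.25069.
Central angle c = 2·arcsin(√a) = 1.04880 rad.
Distance = R·c = 3389.5 × 1.0488 ≈ 3555 km.

3555 km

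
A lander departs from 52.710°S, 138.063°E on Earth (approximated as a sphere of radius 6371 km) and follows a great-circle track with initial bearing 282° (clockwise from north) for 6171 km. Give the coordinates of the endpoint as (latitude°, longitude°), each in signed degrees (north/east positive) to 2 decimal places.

Angular distance δ = d/R = 6171/6371 = 0.96861 rad; initial bearing θ = 4.9218 rad.
sin φ₂ = sin φ₁ cos δ + cos φ₁ sin δ cos θ = (-0.7956)(0.5664) + (0.6058)(0.8241)(0.2079) = -0.3468, so φ₂ = -20.29°.
Δλ = atan2(sin θ sin δ cos φ₁, cos δ − sin φ₁ sin φ₂) = atan2(-0.4884, 0.2905) = -59.254°.
λ₂ = 138.063° − 59.254° = 78.81°.

-20.29°, 78.81°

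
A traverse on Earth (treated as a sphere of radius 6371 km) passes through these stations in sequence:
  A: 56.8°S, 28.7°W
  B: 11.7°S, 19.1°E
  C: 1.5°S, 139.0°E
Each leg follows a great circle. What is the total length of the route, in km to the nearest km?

Leg A→B: central angle 1.0124 rad, distance 6449.8 km.
Leg B→C: central angle 2.0745 rad, distance 13216.5 km.
Total: 6449.8 + 13216.5 ≈ 19666 km.

19666 km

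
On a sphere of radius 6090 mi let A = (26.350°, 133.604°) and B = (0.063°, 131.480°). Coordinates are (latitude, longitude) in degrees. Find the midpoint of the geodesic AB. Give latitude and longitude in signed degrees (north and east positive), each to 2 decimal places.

13.21°, 132.48°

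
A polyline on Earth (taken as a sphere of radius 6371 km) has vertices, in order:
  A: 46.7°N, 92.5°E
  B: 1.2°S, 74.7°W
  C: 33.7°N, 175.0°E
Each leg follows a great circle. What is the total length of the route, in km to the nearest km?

Leg A→B: central angle 2.3239 rad, distance 14805.2 km.
Leg B→C: central angle 1.8757 rad, distance 11950.0 km.
Total: 14805.2 + 11950.0 ≈ 26755 km.

26755 km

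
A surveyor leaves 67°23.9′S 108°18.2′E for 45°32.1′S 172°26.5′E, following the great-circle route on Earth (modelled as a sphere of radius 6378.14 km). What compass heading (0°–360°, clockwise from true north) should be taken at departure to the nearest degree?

Δλ = 64.138° = 1.1194 rad.
y = sin Δλ · cos φ₂ = (0.8998)(0.7005) = 0.6303
x = cos φ₁ sin φ₂ − sin φ₁ cos φ₂ cos Δλ = (0.3843)(-0.7137) − (-0.9232)(0.7005)(0.4362) = 0.0078
θ = atan2(y, x) = 89.29°, so the bearing is 89°.

89°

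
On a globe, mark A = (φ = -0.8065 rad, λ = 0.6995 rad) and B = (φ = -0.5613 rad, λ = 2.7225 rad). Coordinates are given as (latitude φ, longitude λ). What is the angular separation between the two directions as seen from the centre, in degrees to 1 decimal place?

82.6°

Let φ₁ = -0.8065 rad, φ₂ = -0.5613 rad, and Δλ = 2.0230 rad.
Haversine: a = sin²(Δφ/2) + cos φ₁ cos φ₂ sin²(Δλ/2) = 0.0150 + (0.6920)(0.8466)(0.7185) = 0.43587.
Central angle c = 2·arcsin(√a) = 1.44219 rad.
So the angular separation is 82.6°.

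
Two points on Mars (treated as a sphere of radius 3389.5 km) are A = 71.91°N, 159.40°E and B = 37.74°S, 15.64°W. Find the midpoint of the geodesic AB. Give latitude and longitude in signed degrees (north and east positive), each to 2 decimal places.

35.07°, -12.45°

Central angle δ = 2.5436 rad. Interpolating on the sphere with fraction f = 0.5:
P = [sin((1−f)δ)·A + sin(fδ)·B] / sin δ = 1.6974·A + 1.6974·B in Cartesian coordinates,
giving P = (0.7992, -0.1764, 0.5745), i.e. latitude 35.07°, longitude -12.45°.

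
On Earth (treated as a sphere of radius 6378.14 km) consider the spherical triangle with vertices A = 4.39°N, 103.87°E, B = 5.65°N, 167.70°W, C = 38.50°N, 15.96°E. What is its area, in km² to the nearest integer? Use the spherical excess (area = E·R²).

Side lengths (central angles): a = 2.3688, b = 1.4946, c = 1.5361 rad; semiperimeter s = 2.6997.
By l'Huilier's theorem, tan(E/4) = √[tan(s/2) tan((s−a)/2) tan((s−b)/2) tan((s−c)/2)], giving spherical excess E = 2.1025 rad.
Area = E·R² = 2.1025 × (6378.14)² ≈ 85529900 km².

85529900 km²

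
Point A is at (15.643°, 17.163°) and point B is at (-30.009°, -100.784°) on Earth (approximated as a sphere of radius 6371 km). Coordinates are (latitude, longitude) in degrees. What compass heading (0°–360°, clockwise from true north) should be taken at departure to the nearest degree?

Δλ = -117.947° = -2.0586 rad.
y = sin Δλ · cos φ₂ = (-0.8834)(0.8659) = -0.7650
x = cos φ₁ sin φ₂ − sin φ₁ cos φ₂ cos Δλ = (0.9630)(-0.5001) − (0.2696)(0.8659)(-0.4687) = -0.3722
θ = atan2(y, x) = -115.94°; adding 360° gives 244°.

244°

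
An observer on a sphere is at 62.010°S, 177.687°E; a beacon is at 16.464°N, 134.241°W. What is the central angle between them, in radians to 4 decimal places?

Let φ₁ = -1.0823 rad, φ₂ = 0.2874 rad, and Δλ = 0.8390 rad.
Haversine: a = sin²(Δφ/2) + cos φ₁ cos φ₂ sin²(Δλ/2) = 0.4001 + (0.4693)(0.9590)(0.1659) = 0.47476.
Central angle c = 2·arcsin(√a) = 1.52030 rad.
So the angular separation is 1.5203 rad.

1.5203 rad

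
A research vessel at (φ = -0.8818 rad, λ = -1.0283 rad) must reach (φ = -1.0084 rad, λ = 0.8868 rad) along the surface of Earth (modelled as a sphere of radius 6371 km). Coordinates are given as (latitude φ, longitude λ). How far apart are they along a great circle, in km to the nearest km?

6384 km

With latitudes φ₁ = -50.523°, φ₂ = -57.777° and longitude difference Δλ = 109.727°:
cos c = sin φ₁ sin φ₂ + cos φ₁ cos φ₂ cos Δλ = (-0.7719)(-0.8460) + (0.6358)(0.5332)(-0.3375) = 0.53857,
so c = arccos(0.53857) = 1.00205 rad.
Distance = R·c = 6371 × 1.0021 ≈ 6384 km.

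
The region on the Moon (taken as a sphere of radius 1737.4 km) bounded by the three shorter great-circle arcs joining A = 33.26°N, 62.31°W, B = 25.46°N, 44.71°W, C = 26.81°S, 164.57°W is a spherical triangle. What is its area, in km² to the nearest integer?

1080880 km²

Side lengths (central angles): a = 2.2082, b = 1.9887, c = 0.2998 rad; semiperimeter s = 2.2483.
By l'Huilier's theorem, tan(E/4) = √[tan(s/2) tan((s−a)/2) tan((s−b)/2) tan((s−c)/2)], giving spherical excess E = 0.3581 rad.
Area = E·R² = 0.3581 × (1737.4)² ≈ 1080880 km².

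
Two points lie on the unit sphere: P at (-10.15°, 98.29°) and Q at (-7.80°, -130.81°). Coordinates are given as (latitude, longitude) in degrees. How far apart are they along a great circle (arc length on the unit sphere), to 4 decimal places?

2.2327

Let φ₁ = -0.1772 rad, φ₂ = -0.1361 rad, and Δλ = 2.2846 rad.
Haversine: a = sin²(Δφ/2) + cos φ₁ cos φ₂ sin²(Δλ/2) = 0.0004 + (0.9843)(0.9907)(0.8274) = 0.80731.
Central angle c = 2·arcsin(√a) = 2.23269 rad.
On the unit sphere the arc length equals the central angle: 2.2327.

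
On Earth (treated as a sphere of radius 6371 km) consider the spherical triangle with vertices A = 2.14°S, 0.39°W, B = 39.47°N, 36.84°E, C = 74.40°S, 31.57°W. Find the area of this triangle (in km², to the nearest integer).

21255883 km²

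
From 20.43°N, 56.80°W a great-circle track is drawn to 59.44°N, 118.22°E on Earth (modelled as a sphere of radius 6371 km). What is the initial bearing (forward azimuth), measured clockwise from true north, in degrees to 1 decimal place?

Δλ = 175.020° = 3.0547 rad.
y = sin Δλ · cos φ₂ = (0.0868)(0.5084) = 0.0441
x = cos φ₁ sin φ₂ − sin φ₁ cos φ₂ cos Δλ = (0.9371)(0.8611) − (0.3491)(0.5084)(-0.9962) = 0.9837
θ = atan2(y, x) = 2.57°, so the bearing is 2.6°.

2.6°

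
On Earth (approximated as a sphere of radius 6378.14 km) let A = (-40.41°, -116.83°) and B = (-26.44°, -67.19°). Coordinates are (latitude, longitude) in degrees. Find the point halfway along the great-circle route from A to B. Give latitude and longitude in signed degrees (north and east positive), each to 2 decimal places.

-36.00°, -89.87°

The central angle between A and B is δ = 0.7522 rad.
With f = 0.5, the slerp weights are sin((1−f)δ)/sin δ = 0.5376 and sin(fδ)/sin δ = 0.5376.
Weighted sum of the unit vectors: (0.5376)·(-0.3437,-0.6795,-0.6483) + (0.5376)·(0.3471,-0.8254,-0.4453) = (0.0019, -0.8090, -0.5879).
Converting back: φ = atan2(z, √(x²+y²)) = -36.00°, λ = atan2(y, x) = -89.87°.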